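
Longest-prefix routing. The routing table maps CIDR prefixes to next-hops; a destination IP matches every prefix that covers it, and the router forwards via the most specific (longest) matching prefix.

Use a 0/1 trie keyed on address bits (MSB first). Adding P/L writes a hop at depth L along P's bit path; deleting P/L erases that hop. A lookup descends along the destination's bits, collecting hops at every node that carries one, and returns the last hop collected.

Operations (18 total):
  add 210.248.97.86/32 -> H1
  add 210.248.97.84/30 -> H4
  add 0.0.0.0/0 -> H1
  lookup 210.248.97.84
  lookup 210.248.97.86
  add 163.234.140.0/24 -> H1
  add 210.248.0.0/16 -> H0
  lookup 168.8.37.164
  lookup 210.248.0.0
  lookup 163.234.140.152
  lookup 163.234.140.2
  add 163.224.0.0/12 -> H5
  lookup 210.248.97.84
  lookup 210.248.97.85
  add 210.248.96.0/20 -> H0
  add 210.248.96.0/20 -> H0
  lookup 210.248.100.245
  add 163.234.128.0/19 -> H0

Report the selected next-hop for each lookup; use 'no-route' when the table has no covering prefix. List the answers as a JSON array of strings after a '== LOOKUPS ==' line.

Apply in order:
  add 210.248.97.86/32 -> H1 at depth 32
  add 210.248.97.84/30 -> H4 at depth 30
  add 0.0.0.0/0 -> H1 at depth 0
  Q 210.248.97.84: descend 110100101111100001100001010101 ; hops seen [H1,H4] ; pick H4
  Q 210.248.97.86: descend 11010010111110000110000101010110 ; hops seen [H1,H4,H1] ; pick H1
  add 163.234.140.0/24 -> H1 at depth 24
  add 210.248.0.0/16 -> H0 at depth 16
  Q 168.8.37.164: descend 1010 ; hops seen [H1] ; pick H1
  Q 210.248.0.0: descend 11010010111110000 ; hops seen [H1,H0] ; pick H0
  Q 163.234.140.152: descend 101000111110101010001100 ; hops seen [H1,H1] ; pick H1
  Q 163.234.140.2: descend 101000111110101010001100 ; hops seen [H1,H1] ; pick H1
  add 163.224.0.0/12 -> H5 at depth 12
  Q 210.248.97.84: descend 110100101111100001100001010101 ; hops seen [H1,H0,H4] ; pick H4
  Q 210.248.97.85: descend 110100101111100001100001010101 ; hops seen [H1,H0,H4] ; pick H4
  add 210.248.96.0/20 -> H0 at depth 20
  add 210.248.96.0/20 -> H0 at depth 20
  Q 210.248.100.245: descend 110100101111100001100 ; hops seen [H1,H0,H0] ; pick H0
  add 163.234.128.0/19 -> H0 at depth 19

== LOOKUPS ==
["H4","H1","H1","H0","H1","H1","H4","H4","H0"]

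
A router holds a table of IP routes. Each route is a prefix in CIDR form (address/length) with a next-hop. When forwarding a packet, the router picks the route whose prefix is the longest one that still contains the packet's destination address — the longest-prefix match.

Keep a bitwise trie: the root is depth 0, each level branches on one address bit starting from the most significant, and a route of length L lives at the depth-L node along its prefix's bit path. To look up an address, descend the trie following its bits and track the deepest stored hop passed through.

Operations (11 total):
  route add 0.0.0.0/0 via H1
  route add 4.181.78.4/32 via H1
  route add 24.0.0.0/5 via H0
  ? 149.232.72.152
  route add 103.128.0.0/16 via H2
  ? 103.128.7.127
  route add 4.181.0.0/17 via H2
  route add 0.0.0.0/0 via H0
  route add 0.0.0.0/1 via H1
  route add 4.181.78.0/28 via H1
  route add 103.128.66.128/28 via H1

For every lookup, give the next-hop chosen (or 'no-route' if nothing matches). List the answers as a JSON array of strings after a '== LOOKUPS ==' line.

Trace:
  add 0.0.0.0/0 -> H1 at depth 0
  add 4.181.78.4/32 -> H1 at depth 32
  add 24.0.0.0/5 -> H0 at depth 5
  ? 149.232.72.152  path d0:H1  best=H1
  add 103.128.0.0/16 -> H2 at depth 16
  ? 103.128.7.127  path d0:H1→d1:-→d2:-→d3:-→d4:-→d5:-→d6:-→d7:-→d8:-→d9:-→d10:-→d11:-→d12:-→d13:-→d14:-→d15:-→d16:H2  best=H2
  add 4.181.0.0/17 -> H2 at depth 17
  add 0.0.0.0/0 -> H0 at depth 0
  add 0.0.0.0/1 -> H1 at depth 1
  add 4.181.78.0/28 -> H1 at depth 28
  add 103.128.66.128/28 -> H1 at depth 28

== LOOKUPS ==
["H1","H2"]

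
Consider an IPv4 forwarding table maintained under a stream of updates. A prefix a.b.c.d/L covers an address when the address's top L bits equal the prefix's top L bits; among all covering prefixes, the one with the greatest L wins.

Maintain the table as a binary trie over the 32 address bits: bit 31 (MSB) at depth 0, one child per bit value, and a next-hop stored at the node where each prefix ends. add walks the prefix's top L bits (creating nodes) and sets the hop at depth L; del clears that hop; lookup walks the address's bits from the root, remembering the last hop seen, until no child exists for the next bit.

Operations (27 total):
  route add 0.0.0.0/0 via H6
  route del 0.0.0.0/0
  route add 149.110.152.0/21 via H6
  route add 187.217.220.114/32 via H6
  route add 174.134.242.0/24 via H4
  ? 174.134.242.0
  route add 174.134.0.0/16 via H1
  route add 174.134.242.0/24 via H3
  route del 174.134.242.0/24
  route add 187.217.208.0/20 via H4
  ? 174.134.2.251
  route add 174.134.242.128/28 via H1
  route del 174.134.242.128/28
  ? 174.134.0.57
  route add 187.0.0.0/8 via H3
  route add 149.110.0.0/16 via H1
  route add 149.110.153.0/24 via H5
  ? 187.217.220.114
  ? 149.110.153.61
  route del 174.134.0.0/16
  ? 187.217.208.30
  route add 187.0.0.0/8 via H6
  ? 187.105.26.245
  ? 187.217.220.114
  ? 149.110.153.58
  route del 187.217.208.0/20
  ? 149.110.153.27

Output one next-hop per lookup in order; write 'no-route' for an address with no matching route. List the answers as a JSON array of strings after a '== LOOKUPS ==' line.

Process each operation:
  add 0.0.0.0/0 -> H6 at depth 0
  - 0.0.0.0/0 clear@0
  add 149.110.152.0/21 -> H6 at depth 21
  add 187.217.220.114/32 -> H6 at depth 32
  add 174.134.242.0/24 -> H4 at depth 24
  lookup 174.134.242.0: bits 101011101000011011110010 walk d0:-→d1:-→d2:-→d3:-→d4:-→d5:-→d6:-→d7:-→d8:-→d9:-→d10:-→d11:-→d12:-→d13:-→d14:-→d15:-→d16:-→d17:-→d18:-→d19:-→d20:-→d21:-→d22:-→d23:-→d24:H4 -> H4
  add 174.134.0.0/16 -> H1 at depth 16
  add 174.134.242.0/24 -> H3 at depth 24
  - 174.134.242.0/24 clear@24
  add 187.217.208.0/20 -> H4 at depth 20
  lookup 174.134.2.251: bits 1010111010000110 walk d0:-→d1:-→d2:-→d3:-→d4:-→d5:-→d6:-→d7:-→d8:-→d9:-→d10:-→d11:-→d12:-→d13:-→d14:-→d15:-→d16:H1 -> H1
  add 174.134.242.128/28 -> H1 at depth 28
  - 174.134.242.128/28 clear@28
  lookup 174.134.0.57: bits 1010111010000110 walk d0:-→d1:-→d2:-→d3:-→d4:-→d5:-→d6:-→d7:-→d8:-→d9:-→d10:-→d11:-→d12:-→d13:-→d14:-→d15:-→d16:H1 -> H1
  add 187.0.0.0/8 -> H3 at depth 8
  add 149.110.0.0/16 -> H1 at depth 16
  add 149.110.153.0/24 -> H5 at depth 24
  lookup 187.217.220.114: bits 10111011110110011101110001110010 walk d0:-→d1:-→d2:-→d3:-→d4:-→d5:-→d6:-→d7:-→d8:H3→d9:-→d10:-→d11:-→d12:-→d13:-→d14:-→d15:-→d16:-→d17:-→d18:-→d19:-→d20:H4→d21:-→d22:-→d23:-→d24:-→d25:-→d26:-→d27:-→d28:-→d29:-→d30:-→d31:-→d32:H6 -> H6
  lookup 149.110.153.61: bits 100101010110111010011001 walk d0:-→d1:-→d2:-→d3:-→d4:-→d5:-→d6:-→d7:-→d8:-→d9:-→d10:-→d11:-→d12:-→d13:-→d14:-→d15:-→d16:H1→d17:-→d18:-→d19:-→d20:-→d21:H6→d22:-→d23:-→d24:H5 -> H5
  - 174.134.0.0/16 clear@16
  lookup 187.217.208.30: bits 10111011110110011101 walk d0:-→d1:-→d2:-→d3:-→d4:-→d5:-→d6:-→d7:-→d8:H3→d9:-→d10:-→d11:-→d12:-→d13:-→d14:-→d15:-→d16:-→d17:-→d18:-→d19:-→d20:H4 -> H4
  add 187.0.0.0/8 -> H6 at depth 8
  lookup 187.105.26.245: bits 10111011 walk d0:-→d1:-→d2:-→d3:-→d4:-→d5:-→d6:-→d7:-→d8:H6 -> H6
  lookup 187.217.220.114: bits 10111011110110011101110001110010 walk d0:-→d1:-→d2:-→d3:-→d4:-→d5:-→d6:-→d7:-→d8:H6→d9:-→d10:-→d11:-→d12:-→d13:-→d14:-→d15:-→d16:-→d17:-→d18:-→d19:-→d20:H4→d21:-→d22:-→d23:-→d24:-→d25:-→d26:-→d27:-→d28:-→d29:-→d30:-→d31:-→d32:H6 -> H6
  lookup 149.110.153.58: bits 100101010110111010011001 walk d0:-→d1:-→d2:-→d3:-→d4:-→d5:-→d6:-→d7:-→d8:-→d9:-→d10:-→d11:-→d12:-→d13:-→d14:-→d15:-→d16:H1→d17:-→d18:-→d19:-→d20:-→d21:H6→d22:-→d23:-→d24:H5 -> H5
  - 187.217.208.0/20 clear@20
  lookup 149.110.153.27: bits 100101010110111010011001 walk d0:-→d1:-→d2:-→d3:-→d4:-→d5:-→d6:-→d7:-→d8:-→d9:-→d10:-→d11:-→d12:-→d13:-→d14:-→d15:-→d16:H1→d17:-→d18:-→d19:-→d20:-→d21:H6→d22:-→d23:-→d24:H5 -> H5

== LOOKUPS ==
["H4","H1","H1","H6","H5","H4","H6","H6","H5","H5"]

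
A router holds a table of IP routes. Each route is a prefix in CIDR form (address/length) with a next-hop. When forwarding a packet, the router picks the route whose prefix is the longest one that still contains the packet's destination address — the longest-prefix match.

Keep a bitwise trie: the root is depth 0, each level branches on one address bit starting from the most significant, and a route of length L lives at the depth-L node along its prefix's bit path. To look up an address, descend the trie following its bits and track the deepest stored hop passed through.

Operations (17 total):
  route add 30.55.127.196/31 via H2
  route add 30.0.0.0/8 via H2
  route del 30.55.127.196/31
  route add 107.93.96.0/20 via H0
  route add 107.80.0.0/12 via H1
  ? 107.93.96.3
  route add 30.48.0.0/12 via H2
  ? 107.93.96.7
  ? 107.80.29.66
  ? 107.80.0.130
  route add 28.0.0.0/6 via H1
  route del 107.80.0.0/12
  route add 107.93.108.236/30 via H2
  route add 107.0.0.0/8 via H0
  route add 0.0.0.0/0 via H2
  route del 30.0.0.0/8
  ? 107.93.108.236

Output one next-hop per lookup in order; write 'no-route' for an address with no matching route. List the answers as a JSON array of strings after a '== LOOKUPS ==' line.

Trace:
  add 30.55.127.196/31 -> H2 at depth 31
  add 30.0.0.0/8 -> H2 at depth 8
  - 30.55.127.196/31 clear@31
  add 107.93.96.0/20 -> H0 at depth 20
  add 107.80.0.0/12 -> H1 at depth 12
  ? 107.93.96.3  path d0:-→d1:-→d2:-→d3:-→d4:-→d5:-→d6:-→d7:-→d8:-→d9:-→d10:-→d11:-→d12:H1→d13:-→d14:-→d15:-→d16:-→d17:-→d18:-→d19:-→d20:H0  best=H0
  add 30.48.0.0/12 -> H2 at depth 12
  ? 107.93.96.7  path d0:-→d1:-→d2:-→d3:-→d4:-→d5:-→d6:-→d7:-→d8:-→d9:-→d10:-→d11:-→d12:H1→d13:-→d14:-→d15:-→d16:-→d17:-→d18:-→d19:-→d20:H0  best=H0
  ? 107.80.29.66  path d0:-→d1:-→d2:-→d3:-→d4:-→d5:-→d6:-→d7:-→d8:-→d9:-→d10:-→d11:-→d12:H1  best=H1
  ? 107.80.0.130  path d0:-→d1:-→d2:-→d3:-→d4:-→d5:-→d6:-→d7:-→d8:-→d9:-→d10:-→d11:-→d12:H1  best=H1
  add 28.0.0.0/6 -> H1 at depth 6
  - 107.80.0.0/12 clear@12
  add 107.93.108.236/30 -> H2 at depth 30
  add 107.0.0.0/8 -> H0 at depth 8
  add 0.0.0.0/0 -> H2 at depth 0
  - 30.0.0.0/8 clear@8
  ? 107.93.108.236  path d0:H2→d1:-→d2:-→d3:-→d4:-→d5:-→d6:-→d7:-→d8:H0→d9:-→d10:-→d11:-→d12:-→d13:-→d14:-→d15:-→d16:-→d17:-→d18:-→d19:-→d20:H0→d21:-→d22:-→d23:-→d24:-→d25:-→d26:-→d27:-→d28:-→d29:-→d30:H2  best=H2

== LOOKUPS ==
["H0","H0","H1","H1","H2"]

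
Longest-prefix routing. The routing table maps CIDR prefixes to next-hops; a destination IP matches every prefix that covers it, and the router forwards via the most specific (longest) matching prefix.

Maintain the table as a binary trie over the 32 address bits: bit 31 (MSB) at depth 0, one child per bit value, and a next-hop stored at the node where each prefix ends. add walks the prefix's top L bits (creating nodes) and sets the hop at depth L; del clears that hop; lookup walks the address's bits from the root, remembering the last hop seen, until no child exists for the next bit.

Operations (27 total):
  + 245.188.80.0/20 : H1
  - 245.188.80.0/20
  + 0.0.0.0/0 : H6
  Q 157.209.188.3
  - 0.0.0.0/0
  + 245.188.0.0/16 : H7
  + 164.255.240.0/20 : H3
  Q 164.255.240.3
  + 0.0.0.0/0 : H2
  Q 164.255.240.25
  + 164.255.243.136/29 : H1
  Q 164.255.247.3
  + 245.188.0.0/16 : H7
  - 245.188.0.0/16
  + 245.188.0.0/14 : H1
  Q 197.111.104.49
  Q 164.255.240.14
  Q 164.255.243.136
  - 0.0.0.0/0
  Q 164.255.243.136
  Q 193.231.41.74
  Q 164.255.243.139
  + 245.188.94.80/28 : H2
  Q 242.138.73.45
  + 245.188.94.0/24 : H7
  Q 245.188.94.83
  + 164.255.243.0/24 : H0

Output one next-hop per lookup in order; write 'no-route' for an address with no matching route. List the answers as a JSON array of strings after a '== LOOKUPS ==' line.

Apply in order:
  add 245.188.80.0/20 -> H1 at depth 20
  del 245.188.80.0/20 (clear depth 20)
  add 0.0.0.0/0 -> H6 at depth 0
  ? 157.209.188.3  path d0:H6→d1:-  best=H6
  del 0.0.0.0/0 (clear depth 0)
  add 245.188.0.0/16 -> H7 at depth 16
  add 164.255.240.0/20 -> H3 at depth 20
  ? 164.255.240.3  path d0:-→d1:-→d2:-→d3:-→d4:-→d5:-→d6:-→d7:-→d8:-→d9:-→d10:-→d11:-→d12:-→d13:-→d14:-→d15:-→d16:-→d17:-→d18:-→d19:-→d20:H3  best=H3
  add 0.0.0.0/0 -> H2 at depth 0
  ? 164.255.240.25  path d0:H2→d1:-→d2:-→d3:-→d4:-→d5:-→d6:-→d7:-→d8:-→d9:-→d10:-→d11:-→d12:-→d13:-→d14:-→d15:-→d16:-→d17:-→d18:-→d19:-→d20:H3  best=H3
  add 164.255.243.136/29 -> H1 at depth 29
  ? 164.255.247.3  path d0:H2→d1:-→d2:-→d3:-→d4:-→d5:-→d6:-→d7:-→d8:-→d9:-→d10:-→d11:-→d12:-→d13:-→d14:-→d15:-→d16:-→d17:-→d18:-→d19:-→d20:H3→d21:-  best=H3
  add 245.188.0.0/16 -> H7 at depth 16
  del 245.188.0.0/16 (clear depth 16)
  add 245.188.0.0/14 -> H1 at depth 14
  ? 197.111.104.49  path d0:H2→d1:-→d2:-  best=H2
  ? 164.255.240.14  path d0:H2→d1:-→d2:-→d3:-→d4:-→d5:-→d6:-→d7:-→d8:-→d9:-→d10:-→d11:-→d12:-→d13:-→d14:-→d15:-→d16:-→d17:-→d18:-→d19:-→d20:H3→d21:-→d22:-  best=H3
  ? 164.255.243.136  path d0:H2→d1:-→d2:-→d3:-→d4:-→d5:-→d6:-→d7:-→d8:-→d9:-→d10:-→d11:-→d12:-→d13:-→d14:-→d15:-→d16:-→d17:-→d18:-→d19:-→d20:H3→d21:-→d22:-→d23:-→d24:-→d25:-→d26:-→d27:-→d28:-→d29:H1  best=H1
  del 0.0.0.0/0 (clear depth 0)
  ? 164.255.243.136  path d0:-→d1:-→d2:-→d3:-→d4:-→d5:-→d6:-→d7:-→d8:-→d9:-→d10:-→d11:-→d12:-→d13:-→d14:-→d15:-→d16:-→d17:-→d18:-→d19:-→d20:H3→d21:-→d22:-→d23:-→d24:-→d25:-→d26:-→d27:-→d28:-→d29:H1  best=H1
  ? 193.231.41.74  path d0:-→d1:-→d2:-  best=no-route
  ? 164.255.243.139  path d0:-→d1:-→d2:-→d3:-→d4:-→d5:-→d6:-→d7:-→d8:-→d9:-→d10:-→d11:-→d12:-→d13:-→d14:-→d15:-→d16:-→d17:-→d18:-→d19:-→d20:H3→d21:-→d22:-→d23:-→d24:-→d25:-→d26:-→d27:-→d28:-→d29:H1  best=H1
  add 245.188.94.80/28 -> H2 at depth 28
  ? 242.138.73.45  path d0:-→d1:-→d2:-→d3:-→d4:-→d5:-  best=no-route
  add 245.188.94.0/24 -> H7 at depth 24
  ? 245.188.94.83  path d0:-→d1:-→d2:-→d3:-→d4:-→d5:-→d6:-→d7:-→d8:-→d9:-→d10:-→d11:-→d12:-→d13:-→d14:H1→d15:-→d16:-→d17:-→d18:-→d19:-→d20:-→d21:-→d22:-→d23:-→d24:H7→d25:-→d26:-→d27:-→d28:H2  best=H2
  add 164.255.243.0/24 -> H0 at depth 24

== LOOKUPS ==
["H6","H3","H3","H3","H2","H3","H1","H1","no-route","H1","no-route","H2"]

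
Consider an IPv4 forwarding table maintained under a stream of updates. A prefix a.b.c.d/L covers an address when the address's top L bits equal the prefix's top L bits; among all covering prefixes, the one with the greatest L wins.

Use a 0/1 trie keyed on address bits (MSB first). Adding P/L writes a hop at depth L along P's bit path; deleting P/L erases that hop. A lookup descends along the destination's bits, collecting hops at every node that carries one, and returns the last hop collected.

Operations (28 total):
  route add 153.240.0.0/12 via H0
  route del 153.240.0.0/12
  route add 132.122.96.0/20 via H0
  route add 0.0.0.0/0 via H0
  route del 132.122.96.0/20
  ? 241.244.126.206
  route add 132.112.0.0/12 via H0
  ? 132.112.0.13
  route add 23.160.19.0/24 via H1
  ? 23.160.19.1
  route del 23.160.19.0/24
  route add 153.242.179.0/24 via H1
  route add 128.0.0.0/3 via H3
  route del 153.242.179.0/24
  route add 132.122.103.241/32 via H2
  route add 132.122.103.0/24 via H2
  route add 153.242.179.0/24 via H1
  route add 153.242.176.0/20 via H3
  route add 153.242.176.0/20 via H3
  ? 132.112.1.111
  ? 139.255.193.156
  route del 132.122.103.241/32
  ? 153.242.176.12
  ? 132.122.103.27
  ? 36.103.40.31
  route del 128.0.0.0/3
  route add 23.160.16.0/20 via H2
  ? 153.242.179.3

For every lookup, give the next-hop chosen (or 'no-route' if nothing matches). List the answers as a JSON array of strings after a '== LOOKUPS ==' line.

Trace:
  + 153.240.0.0/12 (H0) depth=12
  del 153.240.0.0/12 (clear depth 12)
  + 132.122.96.0/20 (H0) depth=20
  + 0.0.0.0/0 (H0) depth=0
  del 132.122.96.0/20 (clear depth 20)
  Q 241.244.126.206: descend 1 ; hops seen [H0] ; pick H0
  + 132.112.0.0/12 (H0) depth=12
  Q 132.112.0.13: descend 100001000111 ; hops seen [H0,H0] ; pick H0
  + 23.160.19.0/24 (H1) depth=24
  Q 23.160.19.1: descend 000101111010000000010011 ; hops seen [H0,H1] ; pick H1
  del 23.160.19.0/24 (clear depth 24)
  + 153.242.179.0/24 (H1) depth=24
  + 128.0.0.0/3 (H3) depth=3
  del 153.242.179.0/24 (clear depth 24)
  + 132.122.103.241/32 (H2) depth=32
  + 132.122.103.0/24 (H2) depth=24
  + 153.242.179.0/24 (H1) depth=24
  + 153.242.176.0/20 (H3) depth=20
  + 153.242.176.0/20 (H3) depth=20
  Q 132.112.1.111: descend 100001000111 ; hops seen [H0,H3,H0] ; pick H0
  Q 139.255.193.156: descend 1000 ; hops seen [H0,H3] ; pick H3
  del 132.122.103.241/32 (clear depth 32)
  Q 153.242.176.12: descend 1001100111110010101100 ; hops seen [H0,H3,H3] ; pick H3
  Q 132.122.103.27: descend 100001000111101001100111 ; hops seen [H0,H3,H0,H2] ; pick H2
  Q 36.103.40.31: descend 00 ; hops seen [H0] ; pick H0
  del 128.0.0.0/3 (clear depth 3)
  + 23.160.16.0/20 (H2) depth=20
  Q 153.242.179.3: descend 100110011111001010110011 ; hops seen [H0,H3,H1] ; pick H1

== LOOKUPS ==
["H0","H0","H1","H0","H3","H3","H2","H0","H1"]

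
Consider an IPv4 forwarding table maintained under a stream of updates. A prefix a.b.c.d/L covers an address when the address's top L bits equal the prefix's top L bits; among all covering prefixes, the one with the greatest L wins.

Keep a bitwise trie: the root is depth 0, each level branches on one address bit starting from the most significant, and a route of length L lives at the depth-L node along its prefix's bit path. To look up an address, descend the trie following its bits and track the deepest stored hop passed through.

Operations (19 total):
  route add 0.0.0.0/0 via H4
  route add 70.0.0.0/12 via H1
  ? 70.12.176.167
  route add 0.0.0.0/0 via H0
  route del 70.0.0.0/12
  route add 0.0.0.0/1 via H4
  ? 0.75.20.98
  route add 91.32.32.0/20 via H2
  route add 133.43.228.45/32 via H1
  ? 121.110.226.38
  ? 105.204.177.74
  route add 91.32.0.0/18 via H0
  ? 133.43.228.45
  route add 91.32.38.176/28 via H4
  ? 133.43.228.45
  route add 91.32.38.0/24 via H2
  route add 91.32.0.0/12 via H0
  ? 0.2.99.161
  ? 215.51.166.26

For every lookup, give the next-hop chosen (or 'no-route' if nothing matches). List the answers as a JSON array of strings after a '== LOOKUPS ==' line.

Apply in order:
  + 0.0.0.0/0 (H4) depth=0
  + 70.0.0.0/12 (H1) depth=12
  ? 70.12.176.167  path d0:H4→d1:-→d2:-→d3:-→d4:-→d5:-→d6:-→d7:-→d8:-→d9:-→d10:-→d11:-→d12:H1  best=H1
  + 0.0.0.0/0 (H0) depth=0
  - 70.0.0.0/12 clear@12
  + 0.0.0.0/1 (H4) depth=1
  ? 0.75.20.98  path d0:H0→d1:H4  best=H4
  + 91.32.32.0/20 (H2) depth=20
  + 133.43.228.45/32 (H1) depth=32
  ? 121.110.226.38  path d0:H0→d1:H4→d2:-  best=H4
  ? 105.204.177.74  path d0:H0→d1:H4→d2:-  best=H4
  + 91.32.0.0/18 (H0) depth=18
  ? 133.43.228.45  path d0:H0→d1:-→d2:-→d3:-→d4:-→d5:-→d6:-→d7:-→d8:-→d9:-→d10:-→d11:-→d12:-→d13:-→d14:-→d15:-→d16:-→d17:-→d18:-→d19:-→d20:-→d21:-→d22:-→d23:-→d24:-→d25:-→d26:-→d27:-→d28:-→d29:-→d30:-→d31:-→d32:H1  best=H1
  + 91.32.38.176/28 (H4) depth=28
  ? 133.43.228.45  path d0:H0→d1:-→d2:-→d3:-→d4:-→d5:-→d6:-→d7:-→d8:-→d9:-→d10:-→d11:-→d12:-→d13:-→d14:-→d15:-→d16:-→d17:-→d18:-→d19:-→d20:-→d21:-→d22:-→d23:-→d24:-→d25:-→d26:-→d27:-→d28:-→d29:-→d30:-→d31:-→d32:H1  best=H1
  + 91.32.38.0/24 (H2) depth=24
  + 91.32.0.0/12 (H0) depth=12
  ? 0.2.99.161  path d0:H0→d1:H4  best=H4
  ? 215.51.166.26  path d0:H0→d1:-  best=H0

== LOOKUPS ==
["H1","H4","H4","H4","H1","H1","H4","H0"]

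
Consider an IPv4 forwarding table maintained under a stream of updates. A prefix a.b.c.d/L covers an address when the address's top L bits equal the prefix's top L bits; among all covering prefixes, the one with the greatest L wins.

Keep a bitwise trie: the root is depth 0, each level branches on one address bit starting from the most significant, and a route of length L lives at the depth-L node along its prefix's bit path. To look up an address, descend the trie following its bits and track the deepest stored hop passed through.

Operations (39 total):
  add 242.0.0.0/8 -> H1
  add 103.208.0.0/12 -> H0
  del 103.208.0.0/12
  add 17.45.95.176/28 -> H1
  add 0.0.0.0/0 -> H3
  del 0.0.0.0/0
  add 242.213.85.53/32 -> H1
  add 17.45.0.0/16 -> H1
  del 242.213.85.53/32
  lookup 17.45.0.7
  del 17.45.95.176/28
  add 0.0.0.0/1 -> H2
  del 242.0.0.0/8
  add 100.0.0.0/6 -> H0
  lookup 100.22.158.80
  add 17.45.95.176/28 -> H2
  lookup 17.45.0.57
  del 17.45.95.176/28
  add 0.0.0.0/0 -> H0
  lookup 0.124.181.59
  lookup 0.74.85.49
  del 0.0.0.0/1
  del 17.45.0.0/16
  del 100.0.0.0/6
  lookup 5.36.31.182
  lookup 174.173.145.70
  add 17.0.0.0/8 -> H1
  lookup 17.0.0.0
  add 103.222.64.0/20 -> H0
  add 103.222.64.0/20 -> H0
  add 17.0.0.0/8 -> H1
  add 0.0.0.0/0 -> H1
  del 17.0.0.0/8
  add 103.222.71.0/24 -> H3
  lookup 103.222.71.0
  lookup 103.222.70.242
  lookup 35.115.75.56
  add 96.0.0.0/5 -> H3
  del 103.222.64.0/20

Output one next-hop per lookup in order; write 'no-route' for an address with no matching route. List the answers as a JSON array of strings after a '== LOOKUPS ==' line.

Apply in order:
  add 242.0.0.0/8 -> H1 at depth 8
  add 103.208.0.0/12 -> H0 at depth 12
  - 103.208.0.0/12 clear@12
  add 17.45.95.176/28 -> H1 at depth 28
  add 0.0.0.0/0 -> H3 at depth 0
  - 0.0.0.0/0 clear@0
  add 242.213.85.53/32 -> H1 at depth 32
  add 17.45.0.0/16 -> H1 at depth 16
  - 242.213.85.53/32 clear@32
  ? 17.45.0.7  path d0:-→d1:-→d2:-→d3:-→d4:-→d5:-→d6:-→d7:-→d8:-→d9:-→d10:-→d11:-→d12:-→d13:-→d14:-→d15:-→d16:H1→d17:-  best=H1
  - 17.45.95.176/28 clear@28
  add 0.0.0.0/1 -> H2 at depth 1
  - 242.0.0.0/8 clear@8
  add 100.0.0.0/6 -> H0 at depth 6
  ? 100.22.158.80  path d0:-→d1:H2→d2:-→d3:-→d4:-→d5:-→d6:H0  best=H0
  add 17.45.95.176/28 -> H2 at depth 28
  ? 17.45.0.57  path d0:-→d1:H2→d2:-→d3:-→d4:-→d5:-→d6:-→d7:-→d8:-→d9:-→d10:-→d11:-→d12:-→d13:-→d14:-→d15:-→d16:H1→d17:-  best=H1
  - 17.45.95.176/28 clear@28
  add 0.0.0.0/0 -> H0 at depth 0
  ? 0.124.181.59  path d0:H0→d1:H2→d2:-→d3:-  best=H2
  ? 0.74.85.49  path d0:H0→d1:H2→d2:-→d3:-  best=H2
  - 0.0.0.0/1 clear@1
  - 17.45.0.0/16 clear@16
  - 100.0.0.0/6 clear@6
  ? 5.36.31.182  path d0:H0→d1:-→d2:-→d3:-  best=H0
  ? 174.173.145.70  path d0:H0→d1:-  best=H0
  add 17.0.0.0/8 -> H1 at depth 8
  ? 17.0.0.0  path d0:H0→d1:-→d2:-→d3:-→d4:-→d5:-→d6:-→d7:-→d8:H1→d9:-→d10:-  best=H1
  add 103.222.64.0/20 -> H0 at depth 20
  add 103.222.64.0/20 -> H0 at depth 20
  add 17.0.0.0/8 -> H1 at depth 8
  add 0.0.0.0/0 -> H1 at depth 0
  - 17.0.0.0/8 clear@8
  add 103.222.71.0/24 -> H3 at depth 24
  ? 103.222.71.0  path d0:H1→d1:-→d2:-→d3:-→d4:-→d5:-→d6:-→d7:-→d8:-→d9:-→d10:-→d11:-→d12:-→d13:-→d14:-→d15:-→d16:-→d17:-→d18:-→d19:-→d20:H0→d21:-→d22:-→d23:-→d24:H3  best=H3
  ? 103.222.70.242  path d0:H1→d1:-→d2:-→d3:-→d4:-→d5:-→d6:-→d7:-→d8:-→d9:-→d10:-→d11:-→d12:-→d13:-→d14:-→d15:-→d16:-→d17:-→d18:-→d19:-→d20:H0→d21:-→d22:-→d23:-  best=H0
  ? 35.115.75.56  path d0:H1→d1:-→d2:-  best=H1
  add 96.0.0.0/5 -> H3 at depth 5
  - 103.222.64.0/20 clear@20

== LOOKUPS ==
["H1","H0","H1","H2","H2","H0","H0","H1","H3","H0","H1"]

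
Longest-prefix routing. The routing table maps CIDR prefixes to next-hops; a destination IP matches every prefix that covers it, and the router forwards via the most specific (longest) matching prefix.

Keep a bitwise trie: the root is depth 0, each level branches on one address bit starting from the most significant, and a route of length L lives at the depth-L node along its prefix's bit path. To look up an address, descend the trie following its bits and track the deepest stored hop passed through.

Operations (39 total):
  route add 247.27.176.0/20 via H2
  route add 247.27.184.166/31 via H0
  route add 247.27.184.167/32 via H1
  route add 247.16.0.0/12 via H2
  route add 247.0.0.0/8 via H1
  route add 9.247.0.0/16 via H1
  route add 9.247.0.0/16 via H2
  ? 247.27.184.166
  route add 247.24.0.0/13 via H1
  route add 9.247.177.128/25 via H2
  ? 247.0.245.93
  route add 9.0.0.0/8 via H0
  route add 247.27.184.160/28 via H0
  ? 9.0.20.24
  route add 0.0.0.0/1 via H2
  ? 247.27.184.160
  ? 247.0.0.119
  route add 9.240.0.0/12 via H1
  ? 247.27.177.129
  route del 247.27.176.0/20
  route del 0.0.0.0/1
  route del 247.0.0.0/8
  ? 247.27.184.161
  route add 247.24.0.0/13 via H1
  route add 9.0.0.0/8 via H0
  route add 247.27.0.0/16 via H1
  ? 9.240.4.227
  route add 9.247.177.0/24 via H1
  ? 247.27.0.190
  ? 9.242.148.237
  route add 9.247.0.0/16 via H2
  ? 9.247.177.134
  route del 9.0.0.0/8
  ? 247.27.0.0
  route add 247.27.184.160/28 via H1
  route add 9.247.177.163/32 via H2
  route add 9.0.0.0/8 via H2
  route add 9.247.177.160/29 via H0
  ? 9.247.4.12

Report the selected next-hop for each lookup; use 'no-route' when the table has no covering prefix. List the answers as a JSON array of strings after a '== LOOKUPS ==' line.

Apply in order:
  add 247.27.176.0/20 -> H2 at depth 20
  add 247.27.184.166/31 -> H0 at depth 31
  add 247.27.184.167/32 -> H1 at depth 32
  add 247.16.0.0/12 -> H2 at depth 12
  add 247.0.0.0/8 -> H1 at depth 8
  add 9.247.0.0/16 -> H1 at depth 16
  add 9.247.0.0/16 -> H2 at depth 16
  Q 247.27.184.166: descend 1111011100011011101110001010011 ; hops seen [H1,H2,H2,H0] ; pick H0
  add 247.24.0.0/13 -> H1 at depth 13
  add 9.247.177.128/25 -> H2 at depth 25
  Q 247.0.245.93: descend 11110111000 ; hops seen [H1] ; pick H1
  add 9.0.0.0/8 -> H0 at depth 8
  add 247.27.184.160/28 -> H0 at depth 28
  Q 9.0.20.24: descend 00001001 ; hops seen [H0] ; pick H0
  add 0.0.0.0/1 -> H2 at depth 1
  Q 247.27.184.160: descend 11110111000110111011100010100 ; hops seen [H1,H2,H1,H2,H0] ; pick H0
  Q 247.0.0.119: descend 11110111000 ; hops seen [H1] ; pick H1
  add 9.240.0.0/12 -> H1 at depth 12
  Q 247.27.177.129: descend 11110111000110111011 ; hops seen [H1,H2,H1,H2] ; pick H2
  del 247.27.176.0/20 (clear depth 20)
  del 0.0.0.0/1 (clear depth 1)
  del 247.0.0.0/8 (clear depth 8)
  Q 247.27.184.161: descend 11110111000110111011100010100 ; hops seen [H2,H1,H0] ; pick H0
  add 247.24.0.0/13 -> H1 at depth 13
  add 9.0.0.0/8 -> H0 at depth 8
  add 247.27.0.0/16 -> H1 at depth 16
  Q 9.240.4.227: descend 0000100111110 ; hops seen [H0,H1] ; pick H1
  add 9.247.177.0/24 -> H1 at depth 24
  Q 247.27.0.190: descend 1111011100011011 ; hops seen [H2,H1,H1] ; pick H1
  Q 9.242.148.237: descend 0000100111110 ; hops seen [H0,H1] ; pick H1
  add 9.247.0.0/16 -> H2 at depth 16
  Q 9.247.177.134: descend 0000100111110111101100011 ; hops seen [H0,H1,H2,H1,H2] ; pick H2
  del 9.0.0.0/8 (clear depth 8)
  Q 247.27.0.0: descend 1111011100011011 ; hops seen [H2,H1,H1] ; pick H1
  add 247.27.184.160/28 -> H1 at depth 28
  add 9.247.177.163/32 -> H2 at depth 32
  add 9.0.0.0/8 -> H2 at depth 8
  add 9.247.177.160/29 -> H0 at depth 29
  Q 9.247.4.12: descend 0000100111110111 ; hops seen [H2,H1,H2] ; pick H2

== LOOKUPS ==
["H0","H1","H0","H0","H1","H2","H0","H1","H1","H1","H2","H1","H2"]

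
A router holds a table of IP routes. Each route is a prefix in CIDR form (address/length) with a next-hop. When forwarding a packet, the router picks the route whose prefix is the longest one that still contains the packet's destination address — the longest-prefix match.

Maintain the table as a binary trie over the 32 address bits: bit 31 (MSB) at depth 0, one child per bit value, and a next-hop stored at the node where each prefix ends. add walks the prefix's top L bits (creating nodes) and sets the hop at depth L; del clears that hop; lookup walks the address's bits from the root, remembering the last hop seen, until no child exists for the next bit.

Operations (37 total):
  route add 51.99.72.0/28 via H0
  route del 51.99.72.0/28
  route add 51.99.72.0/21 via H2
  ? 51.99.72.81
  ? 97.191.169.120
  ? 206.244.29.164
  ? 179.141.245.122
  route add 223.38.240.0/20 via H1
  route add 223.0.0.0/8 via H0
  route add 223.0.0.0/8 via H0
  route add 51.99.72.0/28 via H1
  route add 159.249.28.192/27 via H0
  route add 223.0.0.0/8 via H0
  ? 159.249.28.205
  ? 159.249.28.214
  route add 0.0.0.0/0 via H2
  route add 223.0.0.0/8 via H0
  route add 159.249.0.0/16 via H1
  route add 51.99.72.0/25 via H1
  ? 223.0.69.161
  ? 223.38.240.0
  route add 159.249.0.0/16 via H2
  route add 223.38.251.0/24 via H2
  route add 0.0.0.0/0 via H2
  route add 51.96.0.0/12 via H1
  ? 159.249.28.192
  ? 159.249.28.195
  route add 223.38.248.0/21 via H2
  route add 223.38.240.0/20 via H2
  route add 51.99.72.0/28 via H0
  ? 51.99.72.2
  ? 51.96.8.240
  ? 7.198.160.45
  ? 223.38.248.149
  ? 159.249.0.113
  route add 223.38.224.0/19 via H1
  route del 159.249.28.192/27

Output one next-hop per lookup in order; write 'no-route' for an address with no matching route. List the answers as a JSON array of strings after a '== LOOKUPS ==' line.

Trace:
  + 51.99.72.0/28 (H0) depth=28
  del 51.99.72.0/28 (clear depth 28)
  + 51.99.72.0/21 (H2) depth=21
  ? 51.99.72.81  path d0:-→d1:-→d2:-→d3:-→d4:-→d5:-→d6:-→d7:-→d8:-→d9:-→d10:-→d11:-→d12:-→d13:-→d14:-→d15:-→d16:-→d17:-→d18:-→d19:-→d20:-→d21:H2→d22:-→d23:-→d24:-→d25:-  best=H2
  ? 97.191.169.120  path d0:-→d1:-  best=no-route
  ? 206.244.29.164  path d0:-  best=no-route
  ? 179.141.245.122  path d0:-  best=no-route
  + 223.38.240.0/20 (H1) depth=20
  + 223.0.0.0/8 (H0) depth=8
  + 223.0.0.0/8 (H0) depth=8
  + 51.99.72.0/28 (H1) depth=28
  + 159.249.28.192/27 (H0) depth=27
  + 223.0.0.0/8 (H0) depth=8
  ? 159.249.28.205  path d0:-→d1:-→d2:-→d3:-→d4:-→d5:-→d6:-→d7:-→d8:-→d9:-→d10:-→d11:-→d12:-→d13:-→d14:-→d15:-→d16:-→d17:-→d18:-→d19:-→d20:-→d21:-→d22:-→d23:-→d24:-→d25:-→d26:-→d27:H0  best=H0
  ? 159.249.28.214  path d0:-→d1:-→d2:-→d3:-→d4:-→d5:-→d6:-→d7:-→d8:-→d9:-→d10:-→d11:-→d12:-→d13:-→d14:-→d15:-→d16:-→d17:-→d18:-→d19:-→d20:-→d21:-→d22:-→d23:-→d24:-→d25:-→d26:-→d27:H0  best=H0
  + 0.0.0.0/0 (H2) depth=0
  + 223.0.0.0/8 (H0) depth=8
  + 159.249.0.0/16 (H1) depth=16
  + 51.99.72.0/25 (H1) depth=25
  ? 223.0.69.161  path d0:H2→d1:-→d2:-→d3:-→d4:-→d5:-→d6:-→d7:-→d8:H0→d9:-→d10:-  best=H0
  ? 223.38.240.0  path d0:H2→d1:-→d2:-→d3:-→d4:-→d5:-→d6:-→d7:-→d8:H0→d9:-→d10:-→d11:-→d12:-→d13:-→d14:-→d15:-→d16:-→d17:-→d18:-→d19:-→d20:H1  best=H1
  + 159.249.0.0/16 (H2) depth=16
  + 223.38.251.0/24 (H2) depth=24
  + 0.0.0.0/0 (H2) depth=0
  + 51.96.0.0/12 (H1) depth=12
  ? 159.249.28.192  path d0:H2→d1:-→d2:-→d3:-→d4:-→d5:-→d6:-→d7:-→d8:-→d9:-→d10:-→d11:-→d12:-→d13:-→d14:-→d15:-→d16:H2→d17:-→d18:-→d19:-→d20:-→d21:-→d22:-→d23:-→d24:-→d25:-→d26:-→d27:H0  best=H0
  ? 159.249.28.195  path d0:H2→d1:-→d2:-→d3:-→d4:-→d5:-→d6:-→d7:-→d8:-→d9:-→d10:-→d11:-→d12:-→d13:-→d14:-→d15:-→d16:H2→d17:-→d18:-→d19:-→d20:-→d21:-→d22:-→d23:-→d24:-→d25:-→d26:-→d27:H0  best=H0
  + 223.38.248.0/21 (H2) depth=21
  + 223.38.240.0/20 (H2) depth=20
  + 51.99.72.0/28 (H0) depth=28
  ? 51.99.72.2  path d0:H2→d1:-→d2:-→d3:-→d4:-→d5:-→d6:-→d7:-→d8:-→d9:-→d10:-→d11:-→d12:H1→d13:-→d14:-→d15:-→d16:-→d17:-→d18:-→d19:-→d20:-→d21:H2→d22:-→d23:-→d24:-→d25:H1→d26:-→d27:-→d28:H0  best=H0
  ? 51.96.8.240  path d0:H2→d1:-→d2:-→d3:-→d4:-→d5:-→d6:-→d7:-→d8:-→d9:-→d10:-→d11:-→d12:H1→d13:-→d14:-  best=H1
  ? 7.198.160.45  path d0:H2→d1:-→d2:-  best=H2
  ? 223.38.248.149  path d0:H2→d1:-→d2:-→d3:-→d4:-→d5:-→d6:-→d7:-→d8:H0→d9:-→d10:-→d11:-→d12:-→d13:-→d14:-→d15:-→d16:-→d17:-→d18:-→d19:-→d20:H2→d21:H2→d22:-  best=H2
  ? 159.249.0.113  path d0:H2→d1:-→d2:-→d3:-→d4:-→d5:-→d6:-→d7:-→d8:-→d9:-→d10:-→d11:-→d12:-→d13:-→d14:-→d15:-→d16:H2→d17:-→d18:-→d19:-  best=H2
  + 223.38.224.0/19 (H1) depth=19
  del 159.249.28.192/27 (clear depth 27)

== LOOKUPS ==
["H2","no-route","no-route","no-route","H0","H0","H0","H1","H0","H0","H0","H1","H2","H2","H2"]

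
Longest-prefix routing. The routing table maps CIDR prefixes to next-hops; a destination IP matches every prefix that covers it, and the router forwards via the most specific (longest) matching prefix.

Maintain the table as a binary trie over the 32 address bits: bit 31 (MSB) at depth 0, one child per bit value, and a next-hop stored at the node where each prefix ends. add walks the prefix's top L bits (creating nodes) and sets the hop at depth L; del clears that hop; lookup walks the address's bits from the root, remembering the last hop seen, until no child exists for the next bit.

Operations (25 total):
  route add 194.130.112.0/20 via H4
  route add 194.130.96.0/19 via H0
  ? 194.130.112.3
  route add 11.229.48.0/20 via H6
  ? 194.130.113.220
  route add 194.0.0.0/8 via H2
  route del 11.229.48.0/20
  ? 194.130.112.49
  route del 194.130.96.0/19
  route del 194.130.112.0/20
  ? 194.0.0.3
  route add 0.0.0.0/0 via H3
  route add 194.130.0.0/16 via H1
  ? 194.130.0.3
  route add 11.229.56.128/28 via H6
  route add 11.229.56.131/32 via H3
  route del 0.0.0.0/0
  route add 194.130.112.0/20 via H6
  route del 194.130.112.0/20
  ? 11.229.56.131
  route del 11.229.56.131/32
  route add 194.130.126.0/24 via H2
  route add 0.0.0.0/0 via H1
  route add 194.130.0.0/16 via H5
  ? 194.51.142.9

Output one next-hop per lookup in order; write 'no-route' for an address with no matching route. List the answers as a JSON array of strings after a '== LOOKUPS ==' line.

Apply in order:
  + 194.130.112.0/20 (H4) depth=20
  + 194.130.96.0/19 (H0) depth=19
  Q 194.130.112.3: descend 11000010100000100111 ; hops seen [H0,H4] ; pick H4
  + 11.229.48.0/20 (H6) depth=20
  Q 194.130.113.220: descend 11000010100000100111 ; hops seen [H0,H4] ; pick H4
  + 194.0.0.0/8 (H2) depth=8
  del 11.229.48.0/20 (clear depth 20)
  Q 194.130.112.49: descend 11000010100000100111 ; hops seen [H2,H0,H4] ; pick H4
  del 194.130.96.0/19 (clear depth 19)
  del 194.130.112.0/20 (clear depth 20)
  Q 194.0.0.3: descend 11000010 ; hops seen [H2] ; pick H2
  + 0.0.0.0/0 (H3) depth=0
  + 194.130.0.0/16 (H1) depth=16
  Q 194.130.0.3: descend 11000010100000100 ; hops seen [H3,H2,H1] ; pick H1
  + 11.229.56.128/28 (H6) depth=28
  + 11.229.56.131/32 (H3) depth=32
  del 0.0.0.0/0 (clear depth 0)
  + 194.130.112.0/20 (H6) depth=20
  del 194.130.112.0/20 (clear depth 20)
  Q 11.229.56.131: descend 00001011111001010011100010000011 ; hops seen [H6,H3] ; pick H3
  del 11.229.56.131/32 (clear depth 32)
  + 194.130.126.0/24 (H2) depth=24
  + 0.0.0.0/0 (H1) depth=0
  + 194.130.0.0/16 (H5) depth=16
  Q 194.51.142.9: descend 11000010 ; hops seen [H1,H2] ; pick H2

== LOOKUPS ==
["H4","H4","H4","H2","H1","H3","H2"]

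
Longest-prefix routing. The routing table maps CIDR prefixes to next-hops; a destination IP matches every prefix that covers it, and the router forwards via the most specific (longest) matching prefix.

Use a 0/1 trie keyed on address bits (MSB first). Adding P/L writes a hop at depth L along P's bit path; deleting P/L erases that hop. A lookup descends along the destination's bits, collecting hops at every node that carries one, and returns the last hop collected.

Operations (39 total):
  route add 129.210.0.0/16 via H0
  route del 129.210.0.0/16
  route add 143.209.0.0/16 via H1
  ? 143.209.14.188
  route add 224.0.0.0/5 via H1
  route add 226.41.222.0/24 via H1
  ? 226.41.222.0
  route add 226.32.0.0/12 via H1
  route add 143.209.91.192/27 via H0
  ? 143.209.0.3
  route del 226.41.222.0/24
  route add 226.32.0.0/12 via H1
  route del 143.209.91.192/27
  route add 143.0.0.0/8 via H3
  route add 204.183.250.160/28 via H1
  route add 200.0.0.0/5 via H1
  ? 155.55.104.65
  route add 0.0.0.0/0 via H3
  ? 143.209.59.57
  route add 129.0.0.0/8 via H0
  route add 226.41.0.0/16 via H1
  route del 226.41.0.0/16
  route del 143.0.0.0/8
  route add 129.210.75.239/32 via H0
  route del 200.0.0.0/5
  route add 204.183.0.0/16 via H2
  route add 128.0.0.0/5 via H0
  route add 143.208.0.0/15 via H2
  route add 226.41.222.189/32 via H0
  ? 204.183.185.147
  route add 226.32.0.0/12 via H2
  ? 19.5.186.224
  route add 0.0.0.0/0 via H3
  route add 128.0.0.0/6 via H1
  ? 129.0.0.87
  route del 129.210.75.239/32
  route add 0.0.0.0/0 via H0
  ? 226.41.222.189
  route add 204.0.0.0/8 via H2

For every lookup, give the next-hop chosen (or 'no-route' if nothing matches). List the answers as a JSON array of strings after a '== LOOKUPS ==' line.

Process each operation:
  add 129.210.0.0/16 -> H0 at depth 16
  del 129.210.0.0/16 (clear depth 16)
  add 143.209.0.0/16 -> H1 at depth 16
  Q 143.209.14.188: descend 1000111111010001 ; hops seen [H1] ; pick H1
  add 224.0.0.0/5 -> H1 at depth 5
  add 226.41.222.0/24 -> H1 at depth 24
  Q 226.41.222.0: descend 111000100010100111011110 ; hops seen [H1,H1] ; pick H1
  add 226.32.0.0/12 -> H1 at depth 12
  add 143.209.91.192/27 -> H0 at depth 27
  Q 143.209.0.3: descend 10001111110100010 ; hops seen [H1] ; pick H1
  del 226.41.222.0/24 (clear depth 24)
  add 226.32.0.0/12 -> H1 at depth 12
  del 143.209.91.192/27 (clear depth 27)
  add 143.0.0.0/8 -> H3 at depth 8
  add 204.183.250.160/28 -> H1 at depth 28
  add 200.0.0.0/5 -> H1 at depth 5
  Q 155.55.104.65: descend 100 ; hops seen [∅] ; pick no-route
  add 0.0.0.0/0 -> H3 at depth 0
  Q 143.209.59.57: descend 10001111110100010 ; hops seen [H3,H3,H1] ; pick H1
  add 129.0.0.0/8 -> H0 at depth 8
  add 226.41.0.0/16 -> H1 at depth 16
  del 226.41.0.0/16 (clear depth 16)
  del 143.0.0.0/8 (clear depth 8)
  add 129.210.75.239/32 -> H0 at depth 32
  del 200.0.0.0/5 (clear depth 5)
  add 204.183.0.0/16 -> H2 at depth 16
  add 128.0.0.0/5 -> H0 at depth 5
  add 143.208.0.0/15 -> H2 at depth 15
  add 226.41.222.189/32 -> H0 at depth 32
  Q 204.183.185.147: descend 11001100101101111 ; hops seen [H3,H2] ; pick H2
  add 226.32.0.0/12 -> H2 at depth 12
  Q 19.5.186.224: descend ε ; hops seen [H3] ; pick H3
  add 0.0.0.0/0 -> H3 at depth 0
  add 128.0.0.0/6 -> H1 at depth 6
  Q 129.0.0.87: descend 10000001 ; hops seen [H3,H0,H1,H0] ; pick H0
  del 129.210.75.239/32 (clear depth 32)
  add 0.0.0.0/0 -> H0 at depth 0
  Q 226.41.222.189: descend 11100010001010011101111010111101 ; hops seen [H0,H1,H2,H0] ; pick H0
  add 204.0.0.0/8 -> H2 at depth 8

== LOOKUPS ==
["H1","H1","H1","no-route","H1","H2","H3","H0","H0"]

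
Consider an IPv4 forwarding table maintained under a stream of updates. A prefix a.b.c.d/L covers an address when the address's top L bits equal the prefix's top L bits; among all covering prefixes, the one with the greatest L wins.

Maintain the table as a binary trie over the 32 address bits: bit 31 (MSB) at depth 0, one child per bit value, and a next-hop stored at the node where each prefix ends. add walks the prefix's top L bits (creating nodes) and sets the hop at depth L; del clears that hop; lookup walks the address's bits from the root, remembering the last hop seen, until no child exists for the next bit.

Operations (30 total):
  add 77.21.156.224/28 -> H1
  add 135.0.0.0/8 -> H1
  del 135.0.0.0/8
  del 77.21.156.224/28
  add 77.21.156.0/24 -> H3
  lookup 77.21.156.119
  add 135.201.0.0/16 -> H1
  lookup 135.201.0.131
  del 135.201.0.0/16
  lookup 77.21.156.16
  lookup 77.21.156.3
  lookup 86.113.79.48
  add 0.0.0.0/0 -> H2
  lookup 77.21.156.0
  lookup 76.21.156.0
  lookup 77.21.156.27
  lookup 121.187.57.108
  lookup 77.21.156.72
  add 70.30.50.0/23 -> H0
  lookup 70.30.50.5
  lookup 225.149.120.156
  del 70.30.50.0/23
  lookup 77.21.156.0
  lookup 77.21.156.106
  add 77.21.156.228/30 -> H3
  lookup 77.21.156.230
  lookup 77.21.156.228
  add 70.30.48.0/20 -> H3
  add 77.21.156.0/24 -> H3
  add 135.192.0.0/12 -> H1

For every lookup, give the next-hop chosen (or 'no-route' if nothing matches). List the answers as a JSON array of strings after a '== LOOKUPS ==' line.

Process each operation:
  add 77.21.156.224/28 -> H1 at depth 28
  add 135.0.0.0/8 -> H1 at depth 8
  - 135.0.0.0/8 clear@8
  - 77.21.156.224/28 clear@28
  add 77.21.156.0/24 -> H3 at depth 24
  lookup 77.21.156.119: bits 010011010001010110011100 walk d0:-→d1:-→d2:-→d3:-→d4:-→d5:-→d6:-→d7:-→d8:-→d9:-→d10:-→d11:-→d12:-→d13:-→d14:-→d15:-→d16:-→d17:-→d18:-→d19:-→d20:-→d21:-→d22:-→d23:-→d24:H3 -> H3
  add 135.201.0.0/16 -> H1 at depth 16
  lookup 135.201.0.131: bits 1000011111001001 walk d0:-→d1:-→d2:-→d3:-→d4:-→d5:-→d6:-→d7:-→d8:-→d9:-→d10:-→d11:-→d12:-→d13:-→d14:-→d15:-→d16:H1 -> H1
  - 135.201.0.0/16 clear@16
  lookup 77.21.156.16: bits 010011010001010110011100 walk d0:-→d1:-→d2:-→d3:-→d4:-→d5:-→d6:-→d7:-→d8:-→d9:-→d10:-→d11:-→d12:-→d13:-→d14:-→d15:-→d16:-→d17:-→d18:-→d19:-→d20:-→d21:-→d22:-→d23:-→d24:H3 -> H3
  lookup 77.21.156.3: bits 010011010001010110011100 walk d0:-→d1:-→d2:-→d3:-→d4:-→d5:-→d6:-→d7:-→d8:-→d9:-→d10:-→d11:-→d12:-→d13:-→d14:-→d15:-→d16:-→d17:-→d18:-→d19:-→d20:-→d21:-→d22:-→d23:-→d24:H3 -> H3
  lookup 86.113.79.48: bits 010 walk d0:-→d1:-→d2:-→d3:- -> no-route
  add 0.0.0.0/0 -> H2 at depth 0
  lookup 77.21.156.0: bits 010011010001010110011100 walk d0:H2→d1:-→d2:-→d3:-→d4:-→d5:-→d6:-→d7:-→d8:-→d9:-→d10:-→d11:-→d12:-→d13:-→d14:-→d15:-→d16:-→d17:-→d18:-→d19:-→d20:-→d21:-→d22:-→d23:-→d24:H3 -> H3
  lookup 76.21.156.0: bits 0100110 walk d0:H2→d1:-→d2:-→d3:-→d4:-→d5:-→d6:-→d7:- -> H2
  lookup 77.21.156.27: bits 010011010001010110011100 walk d0:H2→d1:-→d2:-→d3:-→d4:-→d5:-→d6:-→d7:-→d8:-→d9:-→d10:-→d11:-→d12:-→d13:-→d14:-→d15:-→d16:-→d17:-→d18:-→d19:-→d20:-→d21:-→d22:-→d23:-→d24:H3 -> H3
  lookup 121.187.57.108: bits 01 walk d0:H2→d1:-→d2:- -> H2
  lookup 77.21.156.72: bits 010011010001010110011100 walk d0:H2→d1:-→d2:-→d3:-→d4:-→d5:-→d6:-→d7:-→d8:-→d9:-→d10:-→d11:-→d12:-→d13:-→d14:-→d15:-→d16:-→d17:-→d18:-→d19:-→d20:-→d21:-→d22:-→d23:-→d24:H3 -> H3
  add 70.30.50.0/23 -> H0 at depth 23
  lookup 70.30.50.5: bits 01000110000111100011001 walk d0:H2→d1:-→d2:-→d3:-→d4:-→d5:-→d6:-→d7:-→d8:-→d9:-→d10:-→d11:-→d12:-→d13:-→d14:-→d15:-→d16:-→d17:-→d18:-→d19:-→d20:-→d21:-→d22:-→d23:H0 -> H0
  lookup 225.149.120.156: bits 1 walk d0:H2→d1:- -> H2
  - 70.30.50.0/23 clear@23
  lookup 77.21.156.0: bits 010011010001010110011100 walk d0:H2→d1:-→d2:-→d3:-→d4:-→d5:-→d6:-→d7:-→d8:-→d9:-→d10:-→d11:-→d12:-→d13:-→d14:-→d15:-→d16:-→d17:-→d18:-→d19:-→d20:-→d21:-→d22:-→d23:-→d24:H3 -> H3
  lookup 77.21.156.106: bits 010011010001010110011100 walk d0:H2→d1:-→d2:-→d3:-→d4:-→d5:-→d6:-→d7:-→d8:-→d9:-→d10:-→d11:-→d12:-→d13:-→d14:-→d15:-→d16:-→d17:-→d18:-→d19:-→d20:-→d21:-→d22:-→d23:-→d24:H3 -> H3
  add 77.21.156.228/30 -> H3 at depth 30
  lookup 77.21.156.230: bits 010011010001010110011100111001 walk d0:H2→d1:-→d2:-→d3:-→d4:-→d5:-→d6:-→d7:-→d8:-→d9:-→d10:-→d11:-→d12:-→d13:-→d14:-→d15:-→d16:-→d17:-→d18:-→d19:-→d20:-→d21:-→d22:-→d23:-→d24:H3→d25:-→d26:-→d27:-→d28:-→d29:-→d30:H3 -> H3
  lookup 77.21.156.228: bits 010011010001010110011100111001 walk d0:H2→d1:-→d2:-→d3:-→d4:-→d5:-→d6:-→d7:-→d8:-→d9:-→d10:-→d11:-→d12:-→d13:-→d14:-→d15:-→d16:-→d17:-→d18:-→d19:-→d20:-→d21:-→d22:-→d23:-→d24:H3→d25:-→d26:-→d27:-→d28:-→d29:-→d30:H3 -> H3
  add 70.30.48.0/20 -> H3 at depth 20
  add 77.21.156.0/24 -> H3 at depth 24
  add 135.192.0.0/12 -> H1 at depth 12

== LOOKUPS ==
["H3","H1","H3","H3","no-route","H3","H2","H3","H2","H3","H0","H2","H3","H3","H3","H3"]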